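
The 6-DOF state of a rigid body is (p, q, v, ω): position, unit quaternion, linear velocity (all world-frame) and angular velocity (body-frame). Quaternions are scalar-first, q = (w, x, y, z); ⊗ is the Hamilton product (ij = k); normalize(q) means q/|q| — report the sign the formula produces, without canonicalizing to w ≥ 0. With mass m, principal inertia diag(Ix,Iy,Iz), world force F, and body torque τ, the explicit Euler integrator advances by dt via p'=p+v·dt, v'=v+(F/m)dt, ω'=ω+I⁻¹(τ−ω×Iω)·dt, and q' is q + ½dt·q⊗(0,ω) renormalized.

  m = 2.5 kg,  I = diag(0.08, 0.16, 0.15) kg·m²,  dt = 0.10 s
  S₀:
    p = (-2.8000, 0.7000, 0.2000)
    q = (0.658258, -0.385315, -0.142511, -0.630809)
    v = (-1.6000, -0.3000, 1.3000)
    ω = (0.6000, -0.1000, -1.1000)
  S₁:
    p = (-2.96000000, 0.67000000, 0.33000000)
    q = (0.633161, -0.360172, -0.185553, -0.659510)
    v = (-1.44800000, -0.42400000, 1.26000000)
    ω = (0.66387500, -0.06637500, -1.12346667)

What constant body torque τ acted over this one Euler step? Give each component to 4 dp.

τ = (0.0500, 0.1000, -0.0400)

rate change Δω = (0.06387500, 0.03362500, -0.02346667)
ω₀×(Iω₀) = (-0.0011, 0.0462, -0.0048)
τ = I·(Δω/dt) + ω₀×(Iω₀) = (0.0500, 0.1000, -0.0400)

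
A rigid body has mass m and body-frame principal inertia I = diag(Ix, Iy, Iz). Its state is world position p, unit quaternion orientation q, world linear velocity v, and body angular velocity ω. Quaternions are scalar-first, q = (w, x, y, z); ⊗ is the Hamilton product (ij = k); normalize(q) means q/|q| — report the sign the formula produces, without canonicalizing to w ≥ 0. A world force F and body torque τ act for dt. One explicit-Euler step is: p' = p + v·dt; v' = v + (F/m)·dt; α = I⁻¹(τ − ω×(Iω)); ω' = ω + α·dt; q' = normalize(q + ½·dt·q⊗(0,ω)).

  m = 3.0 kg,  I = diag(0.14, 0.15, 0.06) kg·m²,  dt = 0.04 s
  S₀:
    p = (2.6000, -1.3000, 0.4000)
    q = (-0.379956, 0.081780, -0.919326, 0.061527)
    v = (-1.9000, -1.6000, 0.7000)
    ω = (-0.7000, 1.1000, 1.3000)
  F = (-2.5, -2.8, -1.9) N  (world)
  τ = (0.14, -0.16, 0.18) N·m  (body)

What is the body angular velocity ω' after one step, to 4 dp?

ω' = (-0.6232, 1.0767, 1.4251)

α = I⁻¹(τ − ω×Iω) = (1.9193, -0.5813, 3.1283)
ω + α·dt = (-0.6232, 1.0767, 1.4251)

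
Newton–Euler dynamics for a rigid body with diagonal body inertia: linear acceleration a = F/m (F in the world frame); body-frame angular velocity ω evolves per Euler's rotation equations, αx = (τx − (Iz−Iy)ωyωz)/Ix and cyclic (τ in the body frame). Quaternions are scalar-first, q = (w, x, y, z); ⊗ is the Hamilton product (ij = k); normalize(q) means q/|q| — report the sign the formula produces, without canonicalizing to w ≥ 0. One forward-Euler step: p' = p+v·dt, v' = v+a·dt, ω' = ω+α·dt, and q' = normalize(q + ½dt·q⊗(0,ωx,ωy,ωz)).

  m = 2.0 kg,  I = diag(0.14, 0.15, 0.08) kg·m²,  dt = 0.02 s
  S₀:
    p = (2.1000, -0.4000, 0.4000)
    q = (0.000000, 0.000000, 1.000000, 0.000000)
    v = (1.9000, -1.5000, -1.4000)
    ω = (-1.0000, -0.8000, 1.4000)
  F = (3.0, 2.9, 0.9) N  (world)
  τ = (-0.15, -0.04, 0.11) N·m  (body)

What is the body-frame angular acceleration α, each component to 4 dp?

α = (-1.6314, 0.2933, 1.2750)

precession coupling ω×(Iω) = (0.0784, -0.0840, 0.0080)
(τ − ω×Iω)/I = (-1.6314, 0.2933, 1.2750)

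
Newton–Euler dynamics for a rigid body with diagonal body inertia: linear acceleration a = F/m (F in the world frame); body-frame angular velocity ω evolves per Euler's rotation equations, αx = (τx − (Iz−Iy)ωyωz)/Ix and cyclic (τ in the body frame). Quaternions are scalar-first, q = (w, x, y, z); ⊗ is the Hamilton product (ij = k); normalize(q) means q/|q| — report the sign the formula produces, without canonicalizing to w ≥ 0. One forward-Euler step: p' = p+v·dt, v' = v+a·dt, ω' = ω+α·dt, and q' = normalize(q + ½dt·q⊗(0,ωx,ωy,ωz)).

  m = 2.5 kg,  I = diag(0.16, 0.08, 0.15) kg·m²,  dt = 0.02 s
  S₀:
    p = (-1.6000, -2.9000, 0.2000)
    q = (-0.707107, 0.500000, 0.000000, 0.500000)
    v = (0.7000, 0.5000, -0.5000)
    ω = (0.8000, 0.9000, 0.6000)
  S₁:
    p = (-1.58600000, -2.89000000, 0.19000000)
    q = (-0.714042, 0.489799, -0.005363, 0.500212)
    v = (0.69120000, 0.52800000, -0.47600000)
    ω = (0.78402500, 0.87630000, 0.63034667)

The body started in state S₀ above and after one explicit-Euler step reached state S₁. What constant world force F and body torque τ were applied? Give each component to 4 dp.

F = (-1.1000, 3.5000, 3.0000)
τ = (-0.0900, -0.0900, 0.1700)

v₁ − v₀ = (-0.00880000, 0.02800000, 0.02400000)
applied force F = (-1.1000, 3.5000, 3.0000)
rate change Δω = (-0.01597500, -0.02370000, 0.03034667)
gyro term ω₀×Iω₀ = (0.0378, 0.0048, -0.0576)
I·α + gyro = (-0.0900, -0.0900, 0.1700)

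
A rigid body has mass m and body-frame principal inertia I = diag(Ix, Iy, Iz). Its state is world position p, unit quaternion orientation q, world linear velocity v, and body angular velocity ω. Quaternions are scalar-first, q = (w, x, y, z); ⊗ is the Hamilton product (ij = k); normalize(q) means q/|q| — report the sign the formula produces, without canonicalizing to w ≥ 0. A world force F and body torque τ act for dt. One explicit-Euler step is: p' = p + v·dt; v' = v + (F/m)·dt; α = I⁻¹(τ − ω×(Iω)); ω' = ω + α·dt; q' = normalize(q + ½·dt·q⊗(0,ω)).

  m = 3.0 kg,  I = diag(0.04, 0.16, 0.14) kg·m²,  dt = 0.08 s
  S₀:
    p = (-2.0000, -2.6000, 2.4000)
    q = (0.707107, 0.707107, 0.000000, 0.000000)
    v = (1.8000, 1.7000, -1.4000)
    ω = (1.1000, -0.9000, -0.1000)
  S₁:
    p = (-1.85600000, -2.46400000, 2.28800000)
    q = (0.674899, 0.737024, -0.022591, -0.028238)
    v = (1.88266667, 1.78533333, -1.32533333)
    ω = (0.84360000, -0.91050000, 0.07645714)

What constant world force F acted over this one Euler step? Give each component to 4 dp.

velocity change Δv = (0.08266667, 0.08533333, 0.07466667)
m·(v₁−v₀)/dt = (3.1000, 3.2000, 2.8000)

F = (3.1000, 3.2000, 2.8000)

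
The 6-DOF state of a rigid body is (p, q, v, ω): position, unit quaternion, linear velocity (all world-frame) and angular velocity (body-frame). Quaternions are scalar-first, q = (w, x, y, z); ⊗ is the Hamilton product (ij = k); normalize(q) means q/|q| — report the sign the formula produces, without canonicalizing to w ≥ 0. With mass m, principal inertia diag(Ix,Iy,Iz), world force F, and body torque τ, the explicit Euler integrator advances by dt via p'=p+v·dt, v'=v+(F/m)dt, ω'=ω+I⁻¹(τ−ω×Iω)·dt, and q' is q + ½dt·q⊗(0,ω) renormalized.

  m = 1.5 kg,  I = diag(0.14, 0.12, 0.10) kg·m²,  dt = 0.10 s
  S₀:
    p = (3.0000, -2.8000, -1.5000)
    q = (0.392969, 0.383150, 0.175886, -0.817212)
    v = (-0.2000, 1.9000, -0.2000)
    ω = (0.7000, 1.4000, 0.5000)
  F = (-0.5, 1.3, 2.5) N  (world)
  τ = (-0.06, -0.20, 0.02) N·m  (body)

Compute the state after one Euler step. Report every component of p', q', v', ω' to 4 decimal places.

linear accel F/m = (-0.3333, 0.8667, 1.6667)
p' = p + v·dt = (2.9800, -2.6100, -1.5200)
new velocity v' = (-0.2333, 1.9867, -0.0333)
precession coupling ω×(Iω) = (-0.0140, 0.0140, -0.0196)
angular accel α = (-0.3286, -1.7833, 0.3960)
ω + α·dt = (0.6671, 1.2217, 0.5396)
q⊗(0,ω) = (-0.1058394, 1.5071181, -0.2134668, 0.6097743)
q' = normalize(q + ½dt·q⊗(0,ω)) = (0.3864, 0.4570, 0.1647, -0.7841)

p' = (2.9800, -2.6100, -1.5200)
q' = (0.3864, 0.4570, 0.1647, -0.7841)
v' = (-0.2333, 1.9867, -0.0333)
ω' = (0.6671, 1.2217, 0.5396)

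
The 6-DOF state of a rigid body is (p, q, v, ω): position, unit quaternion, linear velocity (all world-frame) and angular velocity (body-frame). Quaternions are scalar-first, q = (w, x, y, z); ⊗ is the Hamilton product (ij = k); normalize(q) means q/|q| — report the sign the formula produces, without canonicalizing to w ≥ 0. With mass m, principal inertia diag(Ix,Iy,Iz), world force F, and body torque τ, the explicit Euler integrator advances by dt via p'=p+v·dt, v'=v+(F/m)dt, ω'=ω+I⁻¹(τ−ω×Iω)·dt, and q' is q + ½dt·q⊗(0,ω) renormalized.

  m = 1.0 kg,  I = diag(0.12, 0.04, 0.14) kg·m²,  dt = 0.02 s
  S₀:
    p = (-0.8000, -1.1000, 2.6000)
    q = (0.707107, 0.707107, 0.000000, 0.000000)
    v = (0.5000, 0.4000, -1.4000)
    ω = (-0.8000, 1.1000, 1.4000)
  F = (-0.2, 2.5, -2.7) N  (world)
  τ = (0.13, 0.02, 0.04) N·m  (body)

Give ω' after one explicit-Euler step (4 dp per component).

precession coupling ω×(Iω) = (0.1540, 0.0224, 0.0704)
α = I⁻¹(τ − ω×Iω) = (-0.2000, -0.0600, -0.2171)
new body rate ω' = (-0.8040, 1.0988, 1.3957)

ω' = (-0.8040, 1.0988, 1.3957)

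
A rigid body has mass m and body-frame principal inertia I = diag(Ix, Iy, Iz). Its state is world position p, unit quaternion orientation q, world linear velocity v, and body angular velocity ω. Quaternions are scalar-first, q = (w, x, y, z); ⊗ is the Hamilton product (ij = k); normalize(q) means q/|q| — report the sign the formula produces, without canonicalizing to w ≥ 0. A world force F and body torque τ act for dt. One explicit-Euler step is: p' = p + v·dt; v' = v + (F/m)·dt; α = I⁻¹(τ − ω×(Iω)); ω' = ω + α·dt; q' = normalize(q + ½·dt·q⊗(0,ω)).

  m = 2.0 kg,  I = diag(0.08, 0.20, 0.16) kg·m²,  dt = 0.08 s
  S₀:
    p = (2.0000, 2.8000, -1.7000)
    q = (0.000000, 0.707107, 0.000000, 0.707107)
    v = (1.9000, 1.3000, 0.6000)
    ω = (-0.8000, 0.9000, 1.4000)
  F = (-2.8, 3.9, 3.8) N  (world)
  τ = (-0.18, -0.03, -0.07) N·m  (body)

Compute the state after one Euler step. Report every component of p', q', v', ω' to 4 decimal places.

p' = p + v·dt = (2.1520, 2.9040, -1.6520)
v' = v + a·dt = (1.7880, 1.4560, 0.7520)
gyro term ω×Iω = (-0.0504, 0.0896, -0.0864)
angular accel α = (-1.6200, -0.5980, 0.1025)
new body rate ω' = (-0.9296, 0.8522, 1.4082)
q⊗(0,ω) = (-0.4242642, -0.6363963, -1.5556354, 0.6363963)
q' = normalize(q + ½dt·q⊗(0,ω)) = (-0.0169, 0.6798, -0.0621, 0.7306)

p' = (2.1520, 2.9040, -1.6520)
q' = (-0.0169, 0.6798, -0.0621, 0.7306)
v' = (1.7880, 1.4560, 0.7520)
ω' = (-0.9296, 0.8522, 1.4082)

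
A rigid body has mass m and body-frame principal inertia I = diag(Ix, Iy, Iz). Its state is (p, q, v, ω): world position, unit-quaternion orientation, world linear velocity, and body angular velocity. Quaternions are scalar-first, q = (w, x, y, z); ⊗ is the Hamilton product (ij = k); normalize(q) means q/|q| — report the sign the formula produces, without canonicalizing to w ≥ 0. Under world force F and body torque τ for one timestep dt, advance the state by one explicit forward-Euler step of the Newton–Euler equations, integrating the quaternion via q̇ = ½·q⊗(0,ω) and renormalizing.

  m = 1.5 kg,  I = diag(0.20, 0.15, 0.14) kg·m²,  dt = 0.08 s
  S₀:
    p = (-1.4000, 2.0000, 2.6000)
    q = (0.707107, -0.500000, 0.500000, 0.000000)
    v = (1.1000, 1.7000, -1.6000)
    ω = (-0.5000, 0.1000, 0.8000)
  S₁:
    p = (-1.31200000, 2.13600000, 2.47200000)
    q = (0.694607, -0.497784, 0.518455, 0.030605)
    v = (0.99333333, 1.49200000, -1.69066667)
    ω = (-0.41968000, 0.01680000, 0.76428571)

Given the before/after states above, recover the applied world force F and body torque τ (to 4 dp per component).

Δω = ω₁−ω₀ = (0.08032000, -0.08320000, -0.03571429)
applied torque τ = (0.2000, -0.1800, -0.0600)
velocity change Δv = (-0.10666667, -0.20800000, -0.09066667)
applied force F = (-2.0000, -3.9000, -1.7000)

F = (-2.0000, -3.9000, -1.7000)
τ = (0.2000, -0.1800, -0.0600)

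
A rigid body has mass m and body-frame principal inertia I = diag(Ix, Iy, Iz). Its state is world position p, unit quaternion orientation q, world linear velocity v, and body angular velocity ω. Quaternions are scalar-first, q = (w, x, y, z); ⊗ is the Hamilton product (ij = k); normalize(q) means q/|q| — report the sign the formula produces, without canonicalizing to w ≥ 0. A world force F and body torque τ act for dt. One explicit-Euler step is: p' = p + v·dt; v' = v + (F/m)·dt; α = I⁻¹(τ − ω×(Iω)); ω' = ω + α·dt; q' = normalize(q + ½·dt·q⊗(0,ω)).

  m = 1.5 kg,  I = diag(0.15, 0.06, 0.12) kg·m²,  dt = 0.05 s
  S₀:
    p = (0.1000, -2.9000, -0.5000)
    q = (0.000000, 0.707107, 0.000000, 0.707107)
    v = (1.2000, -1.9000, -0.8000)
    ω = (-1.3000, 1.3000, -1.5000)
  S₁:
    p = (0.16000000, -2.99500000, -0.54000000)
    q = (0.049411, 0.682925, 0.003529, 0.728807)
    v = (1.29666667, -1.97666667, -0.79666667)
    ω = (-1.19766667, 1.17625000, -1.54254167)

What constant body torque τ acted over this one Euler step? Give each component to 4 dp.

τ = (0.1900, -0.0900, 0.0500)

ω₁ − ω₀ = (0.10233333, -0.12375000, -0.04254167)
precession coupling = (-0.1170, 0.0585, 0.1521)
applied torque τ = (0.1900, -0.0900, 0.0500)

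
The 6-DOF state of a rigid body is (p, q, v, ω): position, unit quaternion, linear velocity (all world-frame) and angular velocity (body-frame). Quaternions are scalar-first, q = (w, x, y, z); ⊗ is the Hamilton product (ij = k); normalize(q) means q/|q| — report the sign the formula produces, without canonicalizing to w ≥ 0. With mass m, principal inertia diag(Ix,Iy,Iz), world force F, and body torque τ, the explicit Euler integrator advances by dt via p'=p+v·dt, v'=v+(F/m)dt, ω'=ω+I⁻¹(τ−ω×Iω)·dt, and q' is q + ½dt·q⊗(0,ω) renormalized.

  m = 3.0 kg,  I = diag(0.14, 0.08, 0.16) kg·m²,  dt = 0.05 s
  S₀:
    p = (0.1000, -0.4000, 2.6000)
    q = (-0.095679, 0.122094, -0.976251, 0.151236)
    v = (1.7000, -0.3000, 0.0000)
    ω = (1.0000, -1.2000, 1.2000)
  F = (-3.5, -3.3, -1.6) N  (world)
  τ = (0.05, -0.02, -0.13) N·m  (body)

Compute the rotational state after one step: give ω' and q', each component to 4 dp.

angular accel α = (1.1800, 0.0500, -1.2625)
ω + α·dt = (1.0590, -1.1975, 1.1369)
2q̇ = q⊗(0,ω) = (-1.4750784, -1.0856970, 0.1195380, 0.7149234)
q' = normalize(q + ½dt·q⊗(0,ω)) = (-0.1324, 0.0948, -0.9721, 0.1689)

ω' = (1.0590, -1.1975, 1.1369)
q' = (-0.1324, 0.0948, -0.9721, 0.1689)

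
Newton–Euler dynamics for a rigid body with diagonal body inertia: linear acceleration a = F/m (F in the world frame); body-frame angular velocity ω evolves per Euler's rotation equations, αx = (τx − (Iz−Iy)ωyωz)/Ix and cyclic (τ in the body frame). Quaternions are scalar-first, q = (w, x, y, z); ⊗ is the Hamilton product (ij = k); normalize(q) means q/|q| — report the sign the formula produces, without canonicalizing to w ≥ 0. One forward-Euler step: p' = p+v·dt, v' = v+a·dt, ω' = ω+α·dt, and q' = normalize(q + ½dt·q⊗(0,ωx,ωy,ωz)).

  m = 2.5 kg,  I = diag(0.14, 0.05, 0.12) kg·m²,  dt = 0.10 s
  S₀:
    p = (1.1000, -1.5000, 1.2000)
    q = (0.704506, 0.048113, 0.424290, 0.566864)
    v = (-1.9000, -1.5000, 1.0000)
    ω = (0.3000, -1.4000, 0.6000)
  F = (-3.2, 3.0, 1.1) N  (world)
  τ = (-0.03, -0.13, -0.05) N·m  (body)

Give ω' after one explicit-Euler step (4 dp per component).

(τ − ω×Iω)/I = (0.2057, -2.6720, -0.7317)
new body rate ω' = (0.3206, -1.6672, 0.5268)

ω' = (0.3206, -1.6672, 0.5268)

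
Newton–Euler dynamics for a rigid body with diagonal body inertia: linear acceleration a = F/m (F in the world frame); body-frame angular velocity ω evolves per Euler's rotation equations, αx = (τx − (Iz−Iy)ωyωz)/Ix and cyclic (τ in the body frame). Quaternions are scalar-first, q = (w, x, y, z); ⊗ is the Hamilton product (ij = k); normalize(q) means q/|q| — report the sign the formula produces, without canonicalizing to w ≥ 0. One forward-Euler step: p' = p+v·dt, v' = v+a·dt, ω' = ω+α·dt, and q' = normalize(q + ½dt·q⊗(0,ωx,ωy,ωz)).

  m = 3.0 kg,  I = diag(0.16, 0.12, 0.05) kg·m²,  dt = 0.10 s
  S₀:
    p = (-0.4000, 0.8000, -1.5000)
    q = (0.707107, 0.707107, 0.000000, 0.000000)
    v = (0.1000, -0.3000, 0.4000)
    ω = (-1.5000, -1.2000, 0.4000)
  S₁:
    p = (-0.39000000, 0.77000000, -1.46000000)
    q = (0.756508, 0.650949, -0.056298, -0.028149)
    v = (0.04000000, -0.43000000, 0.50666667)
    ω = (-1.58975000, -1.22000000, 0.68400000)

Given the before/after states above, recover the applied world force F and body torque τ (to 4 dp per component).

rate change Δω = (-0.08975000, -0.02000000, 0.28400000)
gyro term ω₀×Iω₀ = (0.0336, -0.0660, -0.0720)
I·α + gyro = (-0.1100, -0.0900, 0.0700)
Δv = v₁−v₀ = (-0.06000000, -0.13000000, 0.10666667)
applied force F = (-1.8000, -3.9000, 3.2000)

F = (-1.8000, -3.9000, 3.2000)
τ = (-0.1100, -0.0900, 0.0700)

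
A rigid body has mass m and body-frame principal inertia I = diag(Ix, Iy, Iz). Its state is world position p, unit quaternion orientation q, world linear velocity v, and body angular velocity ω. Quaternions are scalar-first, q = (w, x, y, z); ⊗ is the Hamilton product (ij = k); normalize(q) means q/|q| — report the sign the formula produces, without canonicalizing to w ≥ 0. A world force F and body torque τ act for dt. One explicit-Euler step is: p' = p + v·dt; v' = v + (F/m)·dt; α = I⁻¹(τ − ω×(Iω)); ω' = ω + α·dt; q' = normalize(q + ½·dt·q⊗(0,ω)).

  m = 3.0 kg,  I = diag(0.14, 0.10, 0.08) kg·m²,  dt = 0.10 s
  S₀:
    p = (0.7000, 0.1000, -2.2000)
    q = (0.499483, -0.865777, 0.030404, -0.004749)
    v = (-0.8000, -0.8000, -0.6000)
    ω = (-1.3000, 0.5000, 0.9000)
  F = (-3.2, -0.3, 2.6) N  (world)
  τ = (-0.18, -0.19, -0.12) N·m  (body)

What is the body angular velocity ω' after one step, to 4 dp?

ω' = (-1.4221, 0.3802, 0.7175)

ω×(Iω) gyroscopic = (-0.0090, -0.0702, 0.0260)
α = I⁻¹(τ − ω×Iω) = (-1.2214, -1.1980, -1.8250)
ω + α·dt = (-1.4221, 0.3802, 0.7175)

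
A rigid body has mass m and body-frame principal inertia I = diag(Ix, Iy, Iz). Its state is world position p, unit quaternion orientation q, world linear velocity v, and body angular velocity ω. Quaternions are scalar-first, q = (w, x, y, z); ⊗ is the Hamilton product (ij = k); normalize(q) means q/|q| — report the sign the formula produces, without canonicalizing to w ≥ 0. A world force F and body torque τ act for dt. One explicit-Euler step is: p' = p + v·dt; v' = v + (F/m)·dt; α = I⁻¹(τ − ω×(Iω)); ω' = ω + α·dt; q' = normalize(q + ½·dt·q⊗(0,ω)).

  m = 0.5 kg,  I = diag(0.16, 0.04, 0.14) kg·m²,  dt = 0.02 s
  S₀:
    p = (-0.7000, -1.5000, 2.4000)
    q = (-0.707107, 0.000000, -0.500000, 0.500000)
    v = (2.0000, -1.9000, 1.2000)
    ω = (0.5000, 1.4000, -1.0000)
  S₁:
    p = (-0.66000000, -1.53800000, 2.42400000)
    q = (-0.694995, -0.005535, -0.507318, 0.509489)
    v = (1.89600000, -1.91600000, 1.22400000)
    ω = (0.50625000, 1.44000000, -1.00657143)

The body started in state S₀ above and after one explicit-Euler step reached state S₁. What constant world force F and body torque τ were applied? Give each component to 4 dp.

rate change Δω = (0.00625000, 0.04000000, -0.00657143)
gyro term ω₀×Iω₀ = (-0.1400, -0.0100, -0.0840)
I·α + gyro = (-0.0900, 0.0700, -0.1300)
Δv = v₁−v₀ = (-0.10400000, -0.01600000, 0.02400000)
F = m·Δv/dt = (-2.6000, -0.4000, 0.6000)

F = (-2.6000, -0.4000, 0.6000)
τ = (-0.0900, 0.0700, -0.1300)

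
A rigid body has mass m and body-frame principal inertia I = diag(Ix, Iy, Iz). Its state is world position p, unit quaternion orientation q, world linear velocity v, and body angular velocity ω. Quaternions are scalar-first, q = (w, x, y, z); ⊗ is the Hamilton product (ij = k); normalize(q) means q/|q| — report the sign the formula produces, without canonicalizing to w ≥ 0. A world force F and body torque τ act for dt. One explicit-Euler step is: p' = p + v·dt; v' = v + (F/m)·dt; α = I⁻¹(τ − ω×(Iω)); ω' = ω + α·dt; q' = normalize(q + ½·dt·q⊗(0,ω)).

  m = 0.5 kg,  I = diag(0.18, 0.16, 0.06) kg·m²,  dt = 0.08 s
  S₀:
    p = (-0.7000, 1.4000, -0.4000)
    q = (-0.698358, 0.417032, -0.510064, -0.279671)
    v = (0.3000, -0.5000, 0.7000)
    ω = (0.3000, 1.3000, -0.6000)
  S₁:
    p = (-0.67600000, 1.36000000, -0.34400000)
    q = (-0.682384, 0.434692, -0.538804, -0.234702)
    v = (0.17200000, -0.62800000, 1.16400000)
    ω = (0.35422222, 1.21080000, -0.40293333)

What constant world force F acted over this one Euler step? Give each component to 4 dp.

v₁ − v₀ = (-0.12800000, -0.12800000, 0.46400000)
applied force F = (-0.8000, -0.8000, 2.9000)

F = (-0.8000, -0.8000, 2.9000)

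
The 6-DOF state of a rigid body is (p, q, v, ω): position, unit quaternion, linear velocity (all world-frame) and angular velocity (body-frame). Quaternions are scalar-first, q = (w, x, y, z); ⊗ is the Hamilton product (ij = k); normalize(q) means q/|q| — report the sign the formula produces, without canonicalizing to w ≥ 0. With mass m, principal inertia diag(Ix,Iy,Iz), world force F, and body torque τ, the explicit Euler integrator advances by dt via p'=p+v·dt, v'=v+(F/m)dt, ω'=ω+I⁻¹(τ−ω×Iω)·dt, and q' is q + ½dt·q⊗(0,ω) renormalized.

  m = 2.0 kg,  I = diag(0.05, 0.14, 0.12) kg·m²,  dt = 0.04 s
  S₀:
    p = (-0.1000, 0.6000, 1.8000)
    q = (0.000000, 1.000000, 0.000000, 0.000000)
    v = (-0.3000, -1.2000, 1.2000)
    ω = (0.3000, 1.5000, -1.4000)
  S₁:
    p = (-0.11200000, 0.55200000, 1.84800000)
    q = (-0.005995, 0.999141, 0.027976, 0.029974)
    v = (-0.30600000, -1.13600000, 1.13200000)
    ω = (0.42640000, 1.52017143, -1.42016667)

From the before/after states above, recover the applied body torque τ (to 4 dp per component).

rate change Δω = (0.12640000, 0.02017143, -0.02016667)
ω₀×(Iω₀) = (0.0420, 0.0294, 0.0405)
applied torque τ = (0.2000, 0.1000, -0.0200)

τ = (0.2000, 0.1000, -0.0200)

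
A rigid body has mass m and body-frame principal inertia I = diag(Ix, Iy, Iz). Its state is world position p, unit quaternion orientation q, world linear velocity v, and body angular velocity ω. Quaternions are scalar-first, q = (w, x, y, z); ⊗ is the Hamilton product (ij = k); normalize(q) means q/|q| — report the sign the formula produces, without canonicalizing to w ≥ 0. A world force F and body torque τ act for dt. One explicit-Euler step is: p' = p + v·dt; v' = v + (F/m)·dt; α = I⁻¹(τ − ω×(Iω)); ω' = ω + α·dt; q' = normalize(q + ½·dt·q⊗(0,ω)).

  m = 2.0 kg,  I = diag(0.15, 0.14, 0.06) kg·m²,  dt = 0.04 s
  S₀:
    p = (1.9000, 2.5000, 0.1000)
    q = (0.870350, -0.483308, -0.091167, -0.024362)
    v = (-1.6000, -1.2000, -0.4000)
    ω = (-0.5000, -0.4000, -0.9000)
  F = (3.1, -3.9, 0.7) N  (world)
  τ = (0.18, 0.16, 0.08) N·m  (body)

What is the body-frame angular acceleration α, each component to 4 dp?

α = (1.3920, 0.8536, 1.3667)

gyro term ω×Iω = (-0.0288, 0.0405, -0.0020)
angular accel α = (1.3920, 0.8536, 1.3667)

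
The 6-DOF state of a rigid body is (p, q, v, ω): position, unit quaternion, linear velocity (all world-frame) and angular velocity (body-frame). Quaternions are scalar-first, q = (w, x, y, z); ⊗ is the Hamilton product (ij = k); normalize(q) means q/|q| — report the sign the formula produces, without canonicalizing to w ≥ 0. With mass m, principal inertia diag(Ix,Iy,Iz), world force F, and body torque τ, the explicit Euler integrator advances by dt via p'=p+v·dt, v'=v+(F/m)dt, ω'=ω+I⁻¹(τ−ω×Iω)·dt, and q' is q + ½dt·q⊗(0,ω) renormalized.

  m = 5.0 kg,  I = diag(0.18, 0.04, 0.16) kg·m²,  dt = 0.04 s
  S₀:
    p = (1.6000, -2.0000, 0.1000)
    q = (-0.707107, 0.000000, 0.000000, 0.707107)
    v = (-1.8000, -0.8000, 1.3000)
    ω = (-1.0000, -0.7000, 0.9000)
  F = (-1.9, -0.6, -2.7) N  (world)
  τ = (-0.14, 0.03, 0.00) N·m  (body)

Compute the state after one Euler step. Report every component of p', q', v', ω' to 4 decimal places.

α = I⁻¹(τ − ω×Iω) = (-0.3578, 1.2000, 0.6125)
ω' = ω + α·dt = (-1.0143, -0.6520, 0.9245)
2q̇ = q⊗(0,ω) = (-0.6363963, 1.2020819, -0.2121321, -0.6363963)
q' = normalize(q + ½dt·q⊗(0,ω)) = (-0.7195, 0.0240, -0.0042, 0.6941)
a = (-0.3800, -0.1200, -0.5400)
p + v·dt = (1.5280, -2.0320, 0.1520)
v + (F/m)dt = (-1.8152, -0.8048, 1.2784)

p' = (1.5280, -2.0320, 0.1520)
q' = (-0.7195, 0.0240, -0.0042, 0.6941)
v' = (-1.8152, -0.8048, 1.2784)
ω' = (-1.0143, -0.6520, 0.9245)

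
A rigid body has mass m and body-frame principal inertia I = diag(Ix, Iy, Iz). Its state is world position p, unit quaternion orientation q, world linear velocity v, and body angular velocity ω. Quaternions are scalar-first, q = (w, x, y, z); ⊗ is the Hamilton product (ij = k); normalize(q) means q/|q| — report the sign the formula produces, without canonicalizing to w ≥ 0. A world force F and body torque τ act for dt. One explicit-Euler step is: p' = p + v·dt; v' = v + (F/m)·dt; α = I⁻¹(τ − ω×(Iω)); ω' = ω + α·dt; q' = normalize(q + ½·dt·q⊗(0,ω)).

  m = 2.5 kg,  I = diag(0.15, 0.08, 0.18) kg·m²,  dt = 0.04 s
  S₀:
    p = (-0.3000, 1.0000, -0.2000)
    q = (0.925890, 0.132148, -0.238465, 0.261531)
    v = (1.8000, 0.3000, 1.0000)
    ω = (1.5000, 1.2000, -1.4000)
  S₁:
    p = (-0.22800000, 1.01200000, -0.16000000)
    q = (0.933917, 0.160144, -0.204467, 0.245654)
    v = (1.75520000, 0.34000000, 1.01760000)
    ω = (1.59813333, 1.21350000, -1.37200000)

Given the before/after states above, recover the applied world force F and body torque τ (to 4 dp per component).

F = (-2.8000, 2.5000, 1.1000)
τ = (0.2000, 0.0900, 0.0000)

v₁ − v₀ = (-0.04480000, 0.04000000, 0.01760000)
m·(v₁−v₀)/dt = (-2.8000, 2.5000, 1.1000)
Δω = ω₁−ω₀ = (0.09813333, 0.01350000, 0.02800000)
gyro term ω₀×Iω₀ = (-0.1680, 0.0630, -0.1260)
applied torque τ = (0.2000, 0.0900, 0.0000)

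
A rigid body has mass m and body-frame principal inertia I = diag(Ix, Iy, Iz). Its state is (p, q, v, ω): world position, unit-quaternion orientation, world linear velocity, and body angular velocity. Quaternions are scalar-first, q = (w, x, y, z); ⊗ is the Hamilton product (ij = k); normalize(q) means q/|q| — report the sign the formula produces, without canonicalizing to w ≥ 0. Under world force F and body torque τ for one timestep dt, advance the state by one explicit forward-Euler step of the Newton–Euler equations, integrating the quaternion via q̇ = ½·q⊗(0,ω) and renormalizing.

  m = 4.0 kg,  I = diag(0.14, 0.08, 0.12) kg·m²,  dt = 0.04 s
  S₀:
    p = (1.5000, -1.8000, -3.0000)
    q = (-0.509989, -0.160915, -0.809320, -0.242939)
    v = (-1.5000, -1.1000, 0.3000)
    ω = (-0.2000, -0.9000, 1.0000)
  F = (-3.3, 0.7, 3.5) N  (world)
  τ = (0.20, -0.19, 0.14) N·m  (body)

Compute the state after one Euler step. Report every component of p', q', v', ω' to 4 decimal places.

p' = (1.4400, -1.8440, -2.9880)
q' = (-0.5201, -0.1794, -0.7957, -0.2534)
v' = (-1.5330, -1.0930, 0.3350)
ω' = (-0.1326, -0.9930, 1.0503)

(τ − ω×Iω)/I = (1.6857, -2.3250, 1.2567)
ω' = ω + α·dt = (-0.1326, -0.9930, 1.0503)
2q̇ = q⊗(0,ω) = (-0.5176320, -0.9259673, 0.6684929, -0.5270295)
q + ½dt·q⊗(0,ω), renormalized = (-0.5201, -0.1794, -0.7957, -0.2534)
linear accel F/m = (-0.8250, 0.1750, 0.8750)
p + v·dt = (1.4400, -1.8440, -2.9880)
new velocity v' = (-1.5330, -1.0930, 0.3350)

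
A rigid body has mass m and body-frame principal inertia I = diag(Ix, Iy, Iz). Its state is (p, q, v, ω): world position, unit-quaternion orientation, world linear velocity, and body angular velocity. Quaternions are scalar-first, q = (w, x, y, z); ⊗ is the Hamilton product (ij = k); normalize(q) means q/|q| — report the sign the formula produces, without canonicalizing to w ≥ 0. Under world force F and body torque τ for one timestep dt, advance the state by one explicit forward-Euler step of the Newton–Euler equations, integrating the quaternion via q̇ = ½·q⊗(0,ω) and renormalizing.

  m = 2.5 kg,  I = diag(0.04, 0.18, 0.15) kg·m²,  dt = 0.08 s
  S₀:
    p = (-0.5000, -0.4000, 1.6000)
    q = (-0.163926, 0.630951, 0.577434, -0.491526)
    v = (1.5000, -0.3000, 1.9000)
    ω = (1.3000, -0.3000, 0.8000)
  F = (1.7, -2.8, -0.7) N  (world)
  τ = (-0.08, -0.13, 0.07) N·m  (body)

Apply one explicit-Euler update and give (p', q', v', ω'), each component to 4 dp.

p' = (-0.3800, -0.4240, 1.7520)
q' = (-0.1737, 0.6338, 0.5326, -0.5333)
v' = (1.5544, -0.3896, 1.8776)
ω' = (1.1256, -0.3069, 0.8665)

precession coupling ω×(Iω) = (0.0072, -0.1144, -0.0546)
(τ − ω×Iω)/I = (-2.1800, -0.0867, 0.8307)
ω' = ω + α·dt = (1.1256, -0.3069, 0.8665)
q⊗(0,ω) = (-0.2537853, 0.1013856, -1.0945668, -1.0710903)
q' = normalize(q + ½dt·q⊗(0,ω)) = (-0.1737, 0.6338, 0.5326, -0.5333)
p + v·dt = (-0.3800, -0.4240, 1.7520)
v + (F/m)dt = (1.5544, -0.3896, 1.8776)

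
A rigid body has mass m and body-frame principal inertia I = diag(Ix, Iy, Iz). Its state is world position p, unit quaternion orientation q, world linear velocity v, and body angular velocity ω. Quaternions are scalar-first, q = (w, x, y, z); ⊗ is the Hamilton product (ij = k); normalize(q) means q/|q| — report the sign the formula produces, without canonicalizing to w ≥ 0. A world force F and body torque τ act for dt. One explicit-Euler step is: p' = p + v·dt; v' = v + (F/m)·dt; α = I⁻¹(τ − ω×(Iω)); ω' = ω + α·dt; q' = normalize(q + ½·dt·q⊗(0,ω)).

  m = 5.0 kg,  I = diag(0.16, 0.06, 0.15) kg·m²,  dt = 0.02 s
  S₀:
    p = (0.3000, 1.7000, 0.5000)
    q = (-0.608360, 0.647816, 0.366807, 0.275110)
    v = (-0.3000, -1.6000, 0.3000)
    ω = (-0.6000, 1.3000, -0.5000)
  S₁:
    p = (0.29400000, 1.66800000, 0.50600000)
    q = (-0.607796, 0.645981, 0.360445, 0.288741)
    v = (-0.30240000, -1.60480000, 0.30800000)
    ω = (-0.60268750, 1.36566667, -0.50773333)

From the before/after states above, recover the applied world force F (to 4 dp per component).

Δv = v₁−v₀ = (-0.00240000, -0.00480000, 0.00800000)
applied force F = (-0.6000, -1.2000, 2.0000)

F = (-0.6000, -1.2000, 2.0000)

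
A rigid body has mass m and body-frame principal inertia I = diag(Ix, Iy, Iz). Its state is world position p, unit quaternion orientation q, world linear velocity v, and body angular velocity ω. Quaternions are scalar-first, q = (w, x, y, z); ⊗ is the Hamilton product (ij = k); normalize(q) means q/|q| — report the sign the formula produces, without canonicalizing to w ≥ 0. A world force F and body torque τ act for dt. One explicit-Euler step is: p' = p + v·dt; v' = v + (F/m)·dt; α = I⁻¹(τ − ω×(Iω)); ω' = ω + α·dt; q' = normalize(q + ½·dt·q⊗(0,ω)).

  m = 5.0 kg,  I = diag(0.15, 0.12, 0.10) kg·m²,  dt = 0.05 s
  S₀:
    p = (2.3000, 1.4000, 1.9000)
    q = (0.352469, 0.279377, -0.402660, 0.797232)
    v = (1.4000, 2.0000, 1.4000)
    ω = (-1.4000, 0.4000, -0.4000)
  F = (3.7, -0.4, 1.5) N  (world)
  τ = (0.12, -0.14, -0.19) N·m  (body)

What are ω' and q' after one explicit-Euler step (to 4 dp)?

ω' = (-1.3611, 0.3300, -0.5034)
q' = (0.3740, 0.2629, -0.4239, 0.7819)

α = I⁻¹(τ − ω×Iω) = (0.7787, -1.4000, -2.0680)
new body rate ω' = (-1.3611, 0.3300, -0.5034)
Hamilton product q⊗(0,ω) = (0.8710846, -0.6512854, -0.8633864, -0.5929608)
q + ½dt·q⊗(0,ω), renormalized = (0.3740, 0.2629, -0.4239, 0.7819)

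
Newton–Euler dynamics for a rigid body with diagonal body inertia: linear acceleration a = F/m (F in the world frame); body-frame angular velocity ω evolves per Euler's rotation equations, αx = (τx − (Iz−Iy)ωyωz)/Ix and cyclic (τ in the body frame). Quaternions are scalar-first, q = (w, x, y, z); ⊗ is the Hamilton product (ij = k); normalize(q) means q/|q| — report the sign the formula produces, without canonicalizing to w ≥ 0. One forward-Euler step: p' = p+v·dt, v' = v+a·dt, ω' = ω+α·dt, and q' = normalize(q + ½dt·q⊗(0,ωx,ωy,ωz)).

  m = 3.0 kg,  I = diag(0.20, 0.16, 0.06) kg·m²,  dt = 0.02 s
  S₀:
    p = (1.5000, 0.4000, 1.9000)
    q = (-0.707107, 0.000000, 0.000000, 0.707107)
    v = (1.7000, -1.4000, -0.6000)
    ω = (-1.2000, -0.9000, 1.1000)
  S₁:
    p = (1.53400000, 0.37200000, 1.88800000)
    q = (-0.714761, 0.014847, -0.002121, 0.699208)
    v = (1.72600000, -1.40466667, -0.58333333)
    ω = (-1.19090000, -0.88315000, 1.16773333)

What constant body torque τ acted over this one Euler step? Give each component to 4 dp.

rate change Δω = (0.00910000, 0.01685000, 0.06773333)
precession coupling = (0.0990, -0.1848, -0.0432)
I·α + gyro = (0.1900, -0.0500, 0.1600)

τ = (0.1900, -0.0500, 0.1600)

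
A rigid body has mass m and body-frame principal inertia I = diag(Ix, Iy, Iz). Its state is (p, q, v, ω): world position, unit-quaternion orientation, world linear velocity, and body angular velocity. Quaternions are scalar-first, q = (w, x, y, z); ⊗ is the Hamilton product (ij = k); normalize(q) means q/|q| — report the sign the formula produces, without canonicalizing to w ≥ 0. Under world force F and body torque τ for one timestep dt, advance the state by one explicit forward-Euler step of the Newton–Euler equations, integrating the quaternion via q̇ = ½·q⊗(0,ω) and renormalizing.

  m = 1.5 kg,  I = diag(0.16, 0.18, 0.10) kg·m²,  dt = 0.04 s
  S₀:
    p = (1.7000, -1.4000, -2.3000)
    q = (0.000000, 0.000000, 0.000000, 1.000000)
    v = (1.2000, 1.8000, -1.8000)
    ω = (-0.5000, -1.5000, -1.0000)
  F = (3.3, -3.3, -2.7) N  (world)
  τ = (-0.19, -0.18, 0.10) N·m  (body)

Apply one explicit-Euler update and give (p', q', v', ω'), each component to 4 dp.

p' = (1.7480, -1.3280, -2.3720)
q' = (0.0200, 0.0300, -0.0100, 0.9993)
v' = (1.2880, 1.7120, -1.8720)
ω' = (-0.5175, -1.5467, -0.9660)

linear accel F/m = (2.2000, -2.2000, -1.8000)
new position p' = (1.7480, -1.3280, -2.3720)
v + (F/m)dt = (1.2880, 1.7120, -1.8720)
angular accel α = (-0.4375, -1.1667, 0.8500)
new body rate ω' = (-0.5175, -1.5467, -0.9660)
2q̇ = q⊗(0,ω) = (1.0000000, 1.5000000, -0.5000000, 0.0000000)
q + ½dt·q⊗(0,ω), renormalized = (0.0200, 0.0300, -0.0100, 0.9993)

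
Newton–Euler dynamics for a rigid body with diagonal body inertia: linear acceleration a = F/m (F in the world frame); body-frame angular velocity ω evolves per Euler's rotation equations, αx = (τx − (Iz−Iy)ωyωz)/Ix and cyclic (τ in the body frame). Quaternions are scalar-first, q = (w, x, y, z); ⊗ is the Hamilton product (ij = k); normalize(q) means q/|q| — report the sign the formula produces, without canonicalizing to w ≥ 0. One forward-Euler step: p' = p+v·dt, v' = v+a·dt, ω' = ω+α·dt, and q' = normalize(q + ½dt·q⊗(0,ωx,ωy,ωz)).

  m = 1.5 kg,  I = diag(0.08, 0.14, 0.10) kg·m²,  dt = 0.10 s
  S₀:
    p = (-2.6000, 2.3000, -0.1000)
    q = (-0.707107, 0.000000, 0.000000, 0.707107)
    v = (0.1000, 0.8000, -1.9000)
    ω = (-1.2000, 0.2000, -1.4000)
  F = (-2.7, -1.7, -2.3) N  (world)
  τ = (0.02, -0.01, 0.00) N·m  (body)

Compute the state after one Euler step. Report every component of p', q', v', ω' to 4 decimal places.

ω×(Iω) gyroscopic = (0.0112, -0.0336, -0.0144)
(τ − ω×Iω)/I = (0.1100, 0.1686, 0.1440)
new body rate ω' = (-1.1890, 0.2169, -1.3856)
2q̇ = q⊗(0,ω) = (0.9899498, 0.7071070, -0.9899498, 0.9899498)
q + ½dt·q⊗(0,ω), renormalized = (-0.6548, 0.0352, -0.0493, 0.7534)
new position p' = (-2.5900, 2.3800, -0.2900)
new velocity v' = (-0.0800, 0.6867, -2.0533)

p' = (-2.5900, 2.3800, -0.2900)
q' = (-0.6548, 0.0352, -0.0493, 0.7534)
v' = (-0.0800, 0.6867, -2.0533)
ω' = (-1.1890, 0.2169, -1.3856)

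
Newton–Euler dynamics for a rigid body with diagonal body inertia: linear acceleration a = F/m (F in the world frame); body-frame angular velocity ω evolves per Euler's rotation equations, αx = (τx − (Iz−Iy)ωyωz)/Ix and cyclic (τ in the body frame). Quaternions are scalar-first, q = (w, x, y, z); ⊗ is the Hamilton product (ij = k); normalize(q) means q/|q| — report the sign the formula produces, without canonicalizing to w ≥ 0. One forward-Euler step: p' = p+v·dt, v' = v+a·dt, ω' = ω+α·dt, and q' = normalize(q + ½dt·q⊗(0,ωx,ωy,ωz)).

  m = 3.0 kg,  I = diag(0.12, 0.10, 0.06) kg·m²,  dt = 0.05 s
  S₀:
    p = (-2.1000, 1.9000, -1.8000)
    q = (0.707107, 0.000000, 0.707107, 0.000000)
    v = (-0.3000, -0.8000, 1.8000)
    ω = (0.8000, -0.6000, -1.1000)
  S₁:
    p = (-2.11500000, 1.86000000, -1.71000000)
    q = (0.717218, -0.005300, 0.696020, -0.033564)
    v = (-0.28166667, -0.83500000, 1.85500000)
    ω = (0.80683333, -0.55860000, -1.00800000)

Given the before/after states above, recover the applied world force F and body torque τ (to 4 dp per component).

F = (1.1000, -2.1000, 3.3000)
τ = (-0.0100, 0.0300, 0.1200)

Δv = v₁−v₀ = (0.01833333, -0.03500000, 0.05500000)
applied force F = (1.1000, -2.1000, 3.3000)
ω₁ − ω₀ = (0.00683333, 0.04140000, 0.09200000)
I·α + gyro = (-0.0100, 0.0300, 0.1200)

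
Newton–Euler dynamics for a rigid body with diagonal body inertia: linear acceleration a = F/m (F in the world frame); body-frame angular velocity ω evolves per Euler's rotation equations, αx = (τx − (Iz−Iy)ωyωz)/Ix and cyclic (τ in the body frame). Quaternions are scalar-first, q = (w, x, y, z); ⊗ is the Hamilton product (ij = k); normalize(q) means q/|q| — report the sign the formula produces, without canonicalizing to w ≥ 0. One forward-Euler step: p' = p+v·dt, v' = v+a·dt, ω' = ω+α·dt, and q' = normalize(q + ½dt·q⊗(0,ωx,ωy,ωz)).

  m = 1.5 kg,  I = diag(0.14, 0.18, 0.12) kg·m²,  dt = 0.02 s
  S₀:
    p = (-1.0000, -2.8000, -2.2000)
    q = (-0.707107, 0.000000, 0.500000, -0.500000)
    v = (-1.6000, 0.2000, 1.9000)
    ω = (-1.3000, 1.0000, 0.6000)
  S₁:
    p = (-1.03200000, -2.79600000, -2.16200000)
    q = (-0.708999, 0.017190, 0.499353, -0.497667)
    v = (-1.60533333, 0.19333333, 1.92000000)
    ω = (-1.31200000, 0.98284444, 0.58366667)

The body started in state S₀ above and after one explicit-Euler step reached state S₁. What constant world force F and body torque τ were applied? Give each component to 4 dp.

rate change Δω = (-0.01200000, -0.01715556, -0.01633333)
gyro term ω₀×Iω₀ = (-0.0360, -0.0156, -0.0520)
I·α + gyro = (-0.1200, -0.1700, -0.1500)
Δv = v₁−v₀ = (-0.00533333, -0.00666667, 0.02000000)
F = m·Δv/dt = (-0.4000, -0.5000, 1.5000)

F = (-0.4000, -0.5000, 1.5000)
τ = (-0.1200, -0.1700, -0.1500)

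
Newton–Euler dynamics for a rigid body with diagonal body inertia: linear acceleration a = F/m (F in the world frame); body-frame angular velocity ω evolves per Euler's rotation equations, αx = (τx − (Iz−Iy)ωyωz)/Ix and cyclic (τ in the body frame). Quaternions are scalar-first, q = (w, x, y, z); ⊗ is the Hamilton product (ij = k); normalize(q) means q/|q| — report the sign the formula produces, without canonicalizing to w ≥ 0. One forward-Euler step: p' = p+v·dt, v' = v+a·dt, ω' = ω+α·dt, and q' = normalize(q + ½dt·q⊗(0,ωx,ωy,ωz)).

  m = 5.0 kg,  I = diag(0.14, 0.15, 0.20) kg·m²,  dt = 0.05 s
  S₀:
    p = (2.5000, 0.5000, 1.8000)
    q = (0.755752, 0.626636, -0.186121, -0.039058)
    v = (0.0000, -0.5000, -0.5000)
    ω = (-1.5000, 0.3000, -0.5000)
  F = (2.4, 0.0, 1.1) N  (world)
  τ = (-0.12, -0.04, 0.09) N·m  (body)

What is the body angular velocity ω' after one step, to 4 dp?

ω' = (-1.5402, 0.3017, -0.4764)

α = I⁻¹(τ − ω×Iω) = (-0.8036, 0.0333, 0.4725)
ω' = ω + α·dt = (-1.5402, 0.3017, -0.4764)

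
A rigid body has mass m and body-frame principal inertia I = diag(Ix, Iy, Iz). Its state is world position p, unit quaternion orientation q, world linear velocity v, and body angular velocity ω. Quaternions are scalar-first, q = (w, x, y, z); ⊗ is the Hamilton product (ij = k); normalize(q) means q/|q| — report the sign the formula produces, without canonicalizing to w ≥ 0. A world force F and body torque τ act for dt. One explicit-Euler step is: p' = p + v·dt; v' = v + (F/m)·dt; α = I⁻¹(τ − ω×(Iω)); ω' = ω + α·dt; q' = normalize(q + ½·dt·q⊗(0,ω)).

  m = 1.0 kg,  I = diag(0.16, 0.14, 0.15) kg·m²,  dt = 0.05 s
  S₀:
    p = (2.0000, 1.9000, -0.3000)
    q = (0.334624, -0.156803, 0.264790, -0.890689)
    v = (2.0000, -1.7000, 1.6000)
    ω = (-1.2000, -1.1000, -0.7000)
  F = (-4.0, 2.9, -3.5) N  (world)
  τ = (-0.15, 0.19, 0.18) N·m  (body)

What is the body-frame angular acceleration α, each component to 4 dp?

precession coupling ω×(Iω) = (0.0077, 0.0084, -0.0264)
α = I⁻¹(τ − ω×Iω) = (-0.9856, 1.2971, 1.3760)

α = (-0.9856, 1.2971, 1.3760)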